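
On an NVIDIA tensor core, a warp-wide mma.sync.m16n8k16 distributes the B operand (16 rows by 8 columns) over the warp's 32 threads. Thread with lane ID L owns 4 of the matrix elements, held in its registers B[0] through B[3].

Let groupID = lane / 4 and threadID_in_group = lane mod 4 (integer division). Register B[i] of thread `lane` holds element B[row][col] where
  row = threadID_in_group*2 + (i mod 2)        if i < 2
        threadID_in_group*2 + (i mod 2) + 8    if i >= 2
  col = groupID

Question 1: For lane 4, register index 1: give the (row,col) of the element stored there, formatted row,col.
1,1

L=4=>grp=4>>2=1, tig=4&3=0
[1]=>row 0·2+1+0=1  col grp=1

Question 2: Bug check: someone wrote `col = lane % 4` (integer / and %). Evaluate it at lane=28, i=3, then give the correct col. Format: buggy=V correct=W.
`lane % 4`[28,3]⇒0
lane 28⇒28/4=7, 28 mod 4=0
i=3  r:2·0+1+8⇒9  c:7
col: 0 vs 7

buggy=0 correct=7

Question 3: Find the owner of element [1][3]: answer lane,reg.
12,1

c: 3->gid=3  r: 1->r8=0,tid=0,i&1=1
L=3*4+0=12  i=0*2+1=1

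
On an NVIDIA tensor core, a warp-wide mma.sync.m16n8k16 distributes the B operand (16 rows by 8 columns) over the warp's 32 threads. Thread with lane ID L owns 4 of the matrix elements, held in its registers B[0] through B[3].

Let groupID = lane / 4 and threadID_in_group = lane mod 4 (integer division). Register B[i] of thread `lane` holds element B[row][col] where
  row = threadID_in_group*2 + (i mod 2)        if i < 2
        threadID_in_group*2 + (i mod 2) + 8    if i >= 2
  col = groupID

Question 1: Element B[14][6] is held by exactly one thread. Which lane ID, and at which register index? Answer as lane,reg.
27,2

c: 6->gid=6  r: 14->r8=1,tid=3,i&1=0
L=6*4+3=27  i=1*2+0=2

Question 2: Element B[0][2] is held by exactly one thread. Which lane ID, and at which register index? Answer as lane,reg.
c=2->g=2  r=0->rb=0,t=0,b0=0
L=2*4+0=8  i=0*2+0=0

8,0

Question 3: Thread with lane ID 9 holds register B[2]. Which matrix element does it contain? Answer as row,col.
10,2

lane 9: G=2 (9/4), T=1 (9%4)
i=2: r=1*2+0+8=10, c=G=2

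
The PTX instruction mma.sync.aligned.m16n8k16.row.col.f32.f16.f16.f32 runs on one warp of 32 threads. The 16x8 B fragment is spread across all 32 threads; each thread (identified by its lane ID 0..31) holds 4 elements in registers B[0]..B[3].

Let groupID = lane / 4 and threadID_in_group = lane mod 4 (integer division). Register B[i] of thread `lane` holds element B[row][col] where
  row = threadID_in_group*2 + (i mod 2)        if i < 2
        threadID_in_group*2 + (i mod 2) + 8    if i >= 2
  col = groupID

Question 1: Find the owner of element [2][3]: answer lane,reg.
13,0

c=3⇒gr=3  r=2⇒Rb=0,th=1,odd=0
L=3*4+1=13  i=0*2+0=0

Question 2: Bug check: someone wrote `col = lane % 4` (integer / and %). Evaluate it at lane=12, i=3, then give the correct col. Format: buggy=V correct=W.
`lane % 4`[12,3]=>0
12: grp=3,tig=0
[3] (0*2+1+8,3) = (9,3)
col: 0 vs 3

buggy=0 correct=3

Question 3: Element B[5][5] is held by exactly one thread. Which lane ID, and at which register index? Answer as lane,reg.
22,1

c: 5->gid=5  r: 5->r8=0,tid=2,i&1=1
L=5*4+2=22  i=0*2+1=1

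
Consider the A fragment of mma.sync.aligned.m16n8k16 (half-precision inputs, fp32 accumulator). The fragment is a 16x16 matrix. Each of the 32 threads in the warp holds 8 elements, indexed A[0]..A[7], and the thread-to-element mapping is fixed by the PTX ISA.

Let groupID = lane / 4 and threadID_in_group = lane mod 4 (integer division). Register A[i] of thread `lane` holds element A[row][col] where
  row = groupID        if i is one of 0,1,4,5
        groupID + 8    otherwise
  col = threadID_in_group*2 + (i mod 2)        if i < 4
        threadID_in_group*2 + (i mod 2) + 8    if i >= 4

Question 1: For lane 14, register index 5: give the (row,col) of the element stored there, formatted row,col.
14: gid=3,tid=2
[5] (3+0,2*2+1+8) = (3,13)

3,13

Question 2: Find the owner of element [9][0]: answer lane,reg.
4,2

r=9⇒gr=1,Rb=1  c=0⇒Cb=0,th=0,odd=0
L=1*4+0=4  i=0*4+1*2+0=2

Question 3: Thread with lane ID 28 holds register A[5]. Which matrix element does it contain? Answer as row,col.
7,9

lane 28: G=7 (28/4), T=0 (28%4)
i=5: r=7+0=7, c=0*2+1+8=9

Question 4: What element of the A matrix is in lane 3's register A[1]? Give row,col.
0,7

3: g=0,t=3
[1] (0+0,3*2+1+0) = (0,7)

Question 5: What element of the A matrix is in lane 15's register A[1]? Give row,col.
3,7

L=15->gid=15>>2=3, tid=15&3=3
[1]->row 3+0=3  col 3·2+1+0=7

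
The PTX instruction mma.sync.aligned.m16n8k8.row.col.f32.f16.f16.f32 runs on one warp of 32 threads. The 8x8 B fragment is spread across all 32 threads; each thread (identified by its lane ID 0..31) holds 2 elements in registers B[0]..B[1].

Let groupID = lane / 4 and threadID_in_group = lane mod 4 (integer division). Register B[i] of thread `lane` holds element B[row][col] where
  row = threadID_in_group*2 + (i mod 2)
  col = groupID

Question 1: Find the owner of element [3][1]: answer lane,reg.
c=1→G=1  r=3→T=1,p=1
L=1*4+1=5  i=1=1

5,1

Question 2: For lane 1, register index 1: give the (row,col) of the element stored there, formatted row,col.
1: g=0,t=1
[1] (1*2+1,0) = (3,0)

3,0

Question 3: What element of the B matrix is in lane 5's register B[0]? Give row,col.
5: g=1,t=1
[0] (1*2+0,1) = (2,1)

2,1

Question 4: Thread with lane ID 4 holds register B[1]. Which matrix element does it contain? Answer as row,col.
4: g=1,t=0
[1] (0*2+1,1) = (1,1)

1,1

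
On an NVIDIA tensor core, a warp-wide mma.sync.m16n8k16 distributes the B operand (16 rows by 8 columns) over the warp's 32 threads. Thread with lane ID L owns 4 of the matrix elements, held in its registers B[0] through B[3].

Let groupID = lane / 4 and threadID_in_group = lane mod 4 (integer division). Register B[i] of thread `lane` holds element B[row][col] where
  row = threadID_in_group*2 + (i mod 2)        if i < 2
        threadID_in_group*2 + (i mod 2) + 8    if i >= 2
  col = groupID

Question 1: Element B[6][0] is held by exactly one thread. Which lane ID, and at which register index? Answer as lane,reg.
c: 0->gid=0  r: 6->r8=0,tid=3,i&1=0
L=0*4+3=3  i=0*2+0=0

3,0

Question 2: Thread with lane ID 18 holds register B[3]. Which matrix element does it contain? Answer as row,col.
lane 18=>18/4=4, 18 mod 4=2
i=3  r:2·2+1+8=>13  c:4

13,4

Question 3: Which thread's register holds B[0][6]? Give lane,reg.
c=6→G=6  r=0→rhi=0,T=0,p=0
L=6*4+0=24  i=0*2+0=0

24,0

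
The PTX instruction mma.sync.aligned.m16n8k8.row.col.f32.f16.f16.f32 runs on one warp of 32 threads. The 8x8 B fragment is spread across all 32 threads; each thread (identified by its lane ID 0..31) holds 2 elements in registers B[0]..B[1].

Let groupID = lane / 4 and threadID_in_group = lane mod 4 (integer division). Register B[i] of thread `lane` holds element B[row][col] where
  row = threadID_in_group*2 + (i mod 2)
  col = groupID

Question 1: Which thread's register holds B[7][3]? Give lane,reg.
15,1

c: 3->gid=3  r: 7->tid=3,i&1=1
L=3*4+3=15  i=1=1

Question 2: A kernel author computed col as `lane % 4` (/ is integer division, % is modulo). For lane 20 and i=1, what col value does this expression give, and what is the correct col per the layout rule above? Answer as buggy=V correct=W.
buggy=0 correct=5

`lane % 4`[20,1]->0
lane 20->20/4=5, 20 mod 4=0
i=1  r:2·0+1->1  c:5
col: 0 vs 5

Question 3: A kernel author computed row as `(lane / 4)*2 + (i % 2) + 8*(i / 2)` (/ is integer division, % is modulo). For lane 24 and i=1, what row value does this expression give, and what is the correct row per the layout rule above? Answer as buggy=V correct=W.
`(lane / 4)*2 + (i % 2) + 8*(i / 2)`[24,1]->13
lane 24->24/4=6, 24 mod 4=0
i=1  r:2·0+1->1  c:6
row: 13 vs 1

buggy=13 correct=1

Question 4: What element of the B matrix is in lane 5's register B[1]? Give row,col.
L=5->gid=5>>2=1, tid=5&3=1
[1]->row 1·2+1=3  col gid=1

3,1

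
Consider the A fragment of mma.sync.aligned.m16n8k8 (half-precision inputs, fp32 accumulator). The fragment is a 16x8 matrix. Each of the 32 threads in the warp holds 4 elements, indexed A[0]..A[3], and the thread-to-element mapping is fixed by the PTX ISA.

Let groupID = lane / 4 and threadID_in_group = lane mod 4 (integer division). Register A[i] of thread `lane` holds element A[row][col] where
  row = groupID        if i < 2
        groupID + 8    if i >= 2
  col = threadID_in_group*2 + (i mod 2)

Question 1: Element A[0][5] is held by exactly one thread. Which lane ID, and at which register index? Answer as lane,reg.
2,1

r=0⇒gr=0,Rb=0  c=5⇒th=2,odd=1
L=0*4+2=2  i=0*2+1=1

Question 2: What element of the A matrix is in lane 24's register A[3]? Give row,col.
lane 24: grp=6 (24/4), tig=0 (24%4)
i=3: r=6+8=14, c=0*2+1=1

14,1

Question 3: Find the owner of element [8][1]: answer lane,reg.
r=8->g=0,rb=1  c=1->t=0,b0=1
L=0*4+0=0  i=1*2+1=3

0,3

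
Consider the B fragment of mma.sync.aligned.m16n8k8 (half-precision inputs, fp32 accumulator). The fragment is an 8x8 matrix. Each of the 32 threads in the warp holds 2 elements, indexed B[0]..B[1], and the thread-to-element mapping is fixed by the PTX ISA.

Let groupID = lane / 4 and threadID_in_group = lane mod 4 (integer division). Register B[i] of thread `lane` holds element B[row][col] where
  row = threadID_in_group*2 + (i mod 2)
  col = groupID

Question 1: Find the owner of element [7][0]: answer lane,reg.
c=0⇒gr=0  r=7⇒th=3,odd=1
L=0*4+3=3  i=1=1

3,1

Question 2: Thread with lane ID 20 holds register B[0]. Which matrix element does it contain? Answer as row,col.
0,5

L=20→G=20>>2=5, T=20&3=0
[0]→row 0·2+0=0  col G=5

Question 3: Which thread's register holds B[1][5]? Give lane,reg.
20,1

c=5⇒gr=5  r=1⇒th=0,odd=1
L=5*4+0=20  i=1=1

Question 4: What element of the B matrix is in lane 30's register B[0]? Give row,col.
L=30->gid=30>>2=7, tid=30&3=2
[0]->row 2·2+0=4  col gid=7

4,7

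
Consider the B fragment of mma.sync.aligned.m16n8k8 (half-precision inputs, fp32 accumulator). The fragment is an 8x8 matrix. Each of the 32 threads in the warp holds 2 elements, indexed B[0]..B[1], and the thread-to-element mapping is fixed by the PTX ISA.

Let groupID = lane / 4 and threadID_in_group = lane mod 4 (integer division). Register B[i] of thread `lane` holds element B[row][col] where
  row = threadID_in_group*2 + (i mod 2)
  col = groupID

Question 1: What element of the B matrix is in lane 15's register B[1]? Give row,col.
L=15->g=15>>2=3, t=15&3=3
[1]->row 3·2+1=7  col g=3

7,3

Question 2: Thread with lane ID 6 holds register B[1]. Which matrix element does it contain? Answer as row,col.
5,1

lane 6: grp=1 (6/4), tig=2 (6%4)
i=1: r=2*2+1=5, c=grp=1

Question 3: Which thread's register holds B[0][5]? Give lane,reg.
c=5->g=5  r=0->t=0,b0=0
L=5*4+0=20  i=0=0

20,0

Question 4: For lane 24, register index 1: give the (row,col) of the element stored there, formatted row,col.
lane 24→24/4=6, 24 mod 4=0
i=1  r:2·0+1→1  c:6

1,6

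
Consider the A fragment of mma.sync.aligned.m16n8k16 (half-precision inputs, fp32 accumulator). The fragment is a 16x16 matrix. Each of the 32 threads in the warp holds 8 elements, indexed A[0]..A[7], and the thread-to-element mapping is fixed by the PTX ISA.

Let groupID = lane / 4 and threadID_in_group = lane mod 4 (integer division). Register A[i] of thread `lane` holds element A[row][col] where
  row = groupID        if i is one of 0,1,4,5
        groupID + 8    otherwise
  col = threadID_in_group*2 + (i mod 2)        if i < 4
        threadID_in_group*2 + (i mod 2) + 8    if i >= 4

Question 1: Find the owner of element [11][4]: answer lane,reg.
r=11⇒gr=3,Rb=1  c=4⇒Cb=0,th=2,odd=0
L=3*4+2=14  i=0*4+1*2+0=2

14,2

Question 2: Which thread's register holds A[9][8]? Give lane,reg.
4,6

r:9=>grp=1,rB=1  c:8=>cB=1,tig=0,lo=0
L=1*4+0=4  i=1*4+1*2+0=6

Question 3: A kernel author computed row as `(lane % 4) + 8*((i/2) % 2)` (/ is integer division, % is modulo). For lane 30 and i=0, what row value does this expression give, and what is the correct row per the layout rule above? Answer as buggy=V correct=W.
`(lane % 4) + 8*((i/2) % 2)`[30,0]->2
lane 30->30/4=7, 30 mod 4=2
i=0  r:7+0->7  c:2·2+0+0->4
row: 2 vs 7

buggy=2 correct=7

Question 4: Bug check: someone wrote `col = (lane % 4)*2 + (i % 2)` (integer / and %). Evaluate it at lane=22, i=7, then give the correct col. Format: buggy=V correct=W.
`(lane % 4)*2 + (i % 2)`[22,7]⇒5
22: gr=5,th=2
[7] (5+8,2*2+1+8) = (13,13)
col: 5 vs 13

buggy=5 correct=13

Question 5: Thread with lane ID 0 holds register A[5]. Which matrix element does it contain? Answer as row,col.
0,9

0: g=0,t=0
[5] (0+0,0*2+1+8) = (0,9)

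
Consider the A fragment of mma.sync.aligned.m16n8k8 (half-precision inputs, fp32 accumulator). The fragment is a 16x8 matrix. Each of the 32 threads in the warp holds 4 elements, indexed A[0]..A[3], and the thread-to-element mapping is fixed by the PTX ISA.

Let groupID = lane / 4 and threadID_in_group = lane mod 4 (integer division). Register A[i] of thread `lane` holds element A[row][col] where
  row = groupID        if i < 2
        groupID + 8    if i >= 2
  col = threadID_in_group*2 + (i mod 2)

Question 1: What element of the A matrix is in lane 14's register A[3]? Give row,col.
lane 14→14/4=3, 14 mod 4=2
i=3  r:3+8→11  c:2·2+1→5

11,5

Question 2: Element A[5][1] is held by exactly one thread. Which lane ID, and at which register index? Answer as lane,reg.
20,1

r:5=>grp=5,rB=0  c:1=>tig=0,lo=1
L=5*4+0=20  i=0*2+1=1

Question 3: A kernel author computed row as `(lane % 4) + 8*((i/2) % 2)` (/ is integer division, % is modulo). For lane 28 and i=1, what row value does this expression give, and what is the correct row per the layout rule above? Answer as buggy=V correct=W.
buggy=0 correct=7

`(lane % 4) + 8*((i/2) % 2)`[28,1]->0
L=28->gid=28>>2=7, tid=28&3=0
[1]->row 7+0=7  col 0·2+1=1
row: 0 vs 7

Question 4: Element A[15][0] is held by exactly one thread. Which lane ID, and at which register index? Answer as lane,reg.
r: 15->gid=7,r8=1  c: 0->tid=0,i&1=0
L=7*4+0=28  i=1*2+0=2

28,2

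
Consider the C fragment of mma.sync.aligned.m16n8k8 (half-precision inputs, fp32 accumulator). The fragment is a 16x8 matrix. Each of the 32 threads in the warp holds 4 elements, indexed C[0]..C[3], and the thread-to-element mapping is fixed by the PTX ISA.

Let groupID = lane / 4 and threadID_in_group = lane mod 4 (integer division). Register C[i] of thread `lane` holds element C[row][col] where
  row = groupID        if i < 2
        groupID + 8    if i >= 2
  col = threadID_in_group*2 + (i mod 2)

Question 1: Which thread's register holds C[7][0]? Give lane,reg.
28,0

r=7→G=7,rhi=0  c=0→T=0,p=0
L=7*4+0=28  i=0*2+0=0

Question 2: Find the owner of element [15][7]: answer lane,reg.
31,3

r=15→G=7,rhi=1  c=7→T=3,p=1
L=7*4+3=31  i=1*2+1=3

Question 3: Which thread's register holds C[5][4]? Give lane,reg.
22,0

r=5→G=5,rhi=0  c=4→T=2,p=0
L=5*4+2=22  i=0*2+0=0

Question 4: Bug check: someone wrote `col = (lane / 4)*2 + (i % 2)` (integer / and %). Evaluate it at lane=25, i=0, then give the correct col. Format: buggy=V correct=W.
`(lane / 4)*2 + (i % 2)`[25,0]→12
lane 25: G=6 (25/4), T=1 (25%4)
i=0: r=6+0=6, c=1*2+0=2
col: 12 vs 2

buggy=12 correct=2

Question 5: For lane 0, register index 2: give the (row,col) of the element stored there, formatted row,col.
8,0

L=0->gid=0>>2=0, tid=0&3=0
[2]->row 0+8=8  col 0·2+0=0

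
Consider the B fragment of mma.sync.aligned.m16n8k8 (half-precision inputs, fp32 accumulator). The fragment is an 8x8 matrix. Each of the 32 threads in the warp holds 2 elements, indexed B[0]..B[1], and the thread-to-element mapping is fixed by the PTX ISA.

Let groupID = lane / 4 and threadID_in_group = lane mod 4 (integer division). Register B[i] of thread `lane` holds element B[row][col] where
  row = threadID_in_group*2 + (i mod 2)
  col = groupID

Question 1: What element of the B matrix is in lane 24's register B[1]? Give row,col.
1,6

L=24=>grp=24>>2=6, tig=24&3=0
[1]=>row 0·2+1=1  col grp=6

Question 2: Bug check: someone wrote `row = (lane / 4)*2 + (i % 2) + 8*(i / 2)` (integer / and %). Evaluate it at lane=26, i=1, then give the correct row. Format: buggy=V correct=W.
`(lane / 4)*2 + (i % 2) + 8*(i / 2)`[26,1]->13
lane 26: gid=6 (26/4), tid=2 (26%4)
i=1: r=2*2+1=5, c=gid=6
row: 13 vs 5

buggy=13 correct=5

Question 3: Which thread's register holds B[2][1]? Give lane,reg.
5,0

c=1⇒gr=1  r=2⇒th=1,odd=0
L=1*4+1=5  i=0=0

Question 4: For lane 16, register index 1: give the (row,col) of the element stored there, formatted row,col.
16: gr=4,th=0
[1] (0*2+1,4) = (1,4)

1,4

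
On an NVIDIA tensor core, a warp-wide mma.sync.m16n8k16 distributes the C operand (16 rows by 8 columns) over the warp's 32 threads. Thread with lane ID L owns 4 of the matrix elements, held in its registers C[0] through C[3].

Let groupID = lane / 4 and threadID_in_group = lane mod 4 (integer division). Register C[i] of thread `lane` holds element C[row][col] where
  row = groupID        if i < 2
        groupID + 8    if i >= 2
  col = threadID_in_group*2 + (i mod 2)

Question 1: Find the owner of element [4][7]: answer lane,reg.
r:4=>grp=4,rB=0  c:7=>tig=3,lo=1
L=4*4+3=19  i=0*2+1=1

19,1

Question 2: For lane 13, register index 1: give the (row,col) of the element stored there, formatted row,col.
3,3

L=13->g=13>>2=3, t=13&3=1
[1]->row 3+0=3  col 1·2+1=3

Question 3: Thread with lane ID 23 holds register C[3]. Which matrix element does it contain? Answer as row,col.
13,7

lane 23=>23/4=5, 23 mod 4=3
i=3  r:5+8=>13  c:2·3+1=>7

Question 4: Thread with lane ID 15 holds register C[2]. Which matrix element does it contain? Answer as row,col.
11,6

15: gr=3,th=3
[2] (3+8,3*2+0) = (11,6)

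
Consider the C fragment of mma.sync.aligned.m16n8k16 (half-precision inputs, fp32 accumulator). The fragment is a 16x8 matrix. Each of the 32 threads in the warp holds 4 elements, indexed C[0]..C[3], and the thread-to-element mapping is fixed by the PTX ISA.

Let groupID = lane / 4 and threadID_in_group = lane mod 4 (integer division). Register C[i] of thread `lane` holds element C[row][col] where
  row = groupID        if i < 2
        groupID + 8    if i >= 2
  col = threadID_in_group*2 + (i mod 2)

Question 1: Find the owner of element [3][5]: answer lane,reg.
14,1

r: 3->gid=3,r8=0  c: 5->tid=2,i&1=1
L=3*4+2=14  i=0*2+1=1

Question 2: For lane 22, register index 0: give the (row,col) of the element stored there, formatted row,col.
5,4

L=22->gid=22>>2=5, tid=22&3=2
[0]->row 5+0=5  col 2·2+0=4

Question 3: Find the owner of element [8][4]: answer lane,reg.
r:8=>grp=0,rB=1  c:4=>tig=2,lo=0
L=0*4+2=2  i=1*2+0=2

2,2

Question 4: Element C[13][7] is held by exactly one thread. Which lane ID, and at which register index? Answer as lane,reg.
23,3

r: 13->gid=5,r8=1  c: 7->tid=3,i&1=1
L=5*4+3=23  i=1*2+1=3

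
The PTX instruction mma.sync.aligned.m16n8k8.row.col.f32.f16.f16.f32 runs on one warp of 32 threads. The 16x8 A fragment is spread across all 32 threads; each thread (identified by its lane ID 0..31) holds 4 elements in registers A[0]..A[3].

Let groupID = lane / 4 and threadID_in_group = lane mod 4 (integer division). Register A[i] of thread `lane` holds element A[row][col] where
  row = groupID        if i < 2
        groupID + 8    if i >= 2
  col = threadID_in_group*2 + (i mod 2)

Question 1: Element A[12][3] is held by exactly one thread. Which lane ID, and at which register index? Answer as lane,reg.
r=12->g=4,rb=1  c=3->t=1,b0=1
L=4*4+1=17  i=1*2+1=3

17,3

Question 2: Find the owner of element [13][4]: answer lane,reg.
r:13=>grp=5,rB=1  c:4=>tig=2,lo=0
L=5*4+2=22  i=1*2+0=2

22,2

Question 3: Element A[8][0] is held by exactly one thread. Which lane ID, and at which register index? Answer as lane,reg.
r:8=>grp=0,rB=1  c:0=>tig=0,lo=0
L=0*4+0=0  i=1*2+0=2

0,2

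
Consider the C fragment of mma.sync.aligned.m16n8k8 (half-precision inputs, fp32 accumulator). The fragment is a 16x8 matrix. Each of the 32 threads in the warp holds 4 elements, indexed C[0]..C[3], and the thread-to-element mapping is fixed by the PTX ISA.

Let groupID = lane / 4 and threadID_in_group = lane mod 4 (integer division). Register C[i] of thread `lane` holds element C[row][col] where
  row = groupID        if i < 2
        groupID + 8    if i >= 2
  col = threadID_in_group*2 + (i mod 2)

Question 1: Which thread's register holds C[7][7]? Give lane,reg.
31,1

r:7=>grp=7,rB=0  c:7=>tig=3,lo=1
L=7*4+3=31  i=0*2+1=1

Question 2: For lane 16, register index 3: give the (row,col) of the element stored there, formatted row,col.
12,1

lane 16: gr=4 (16/4), th=0 (16%4)
i=3: r=4+8=12, c=0*2+1=1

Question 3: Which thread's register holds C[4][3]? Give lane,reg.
17,1

r=4->g=4,rb=0  c=3->t=1,b0=1
L=4*4+1=17  i=0*2+1=1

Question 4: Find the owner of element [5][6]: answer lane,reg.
r:5=>grp=5,rB=0  c:6=>tig=3,lo=0
L=5*4+3=23  i=0*2+0=0

23,0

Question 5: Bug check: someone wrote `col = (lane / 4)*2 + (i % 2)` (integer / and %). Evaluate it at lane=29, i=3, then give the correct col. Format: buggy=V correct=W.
buggy=15 correct=3

`(lane / 4)*2 + (i % 2)`[29,3]->15
29: gid=7,tid=1
[3] (7+8,1*2+1) = (15,3)
col: 15 vs 3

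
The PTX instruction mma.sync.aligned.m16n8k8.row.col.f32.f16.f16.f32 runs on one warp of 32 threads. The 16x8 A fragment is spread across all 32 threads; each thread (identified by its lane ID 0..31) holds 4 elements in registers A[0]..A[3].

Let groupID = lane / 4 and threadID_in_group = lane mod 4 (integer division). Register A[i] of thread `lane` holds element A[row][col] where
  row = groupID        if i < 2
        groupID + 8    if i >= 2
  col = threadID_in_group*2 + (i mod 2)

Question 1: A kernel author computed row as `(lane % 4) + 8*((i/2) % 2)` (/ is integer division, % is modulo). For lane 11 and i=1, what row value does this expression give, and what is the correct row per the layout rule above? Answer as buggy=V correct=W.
buggy=3 correct=2

`(lane % 4) + 8*((i/2) % 2)`[11,1]->3
L=11->g=11>>2=2, t=11&3=3
[1]->row 2+0=2  col 3·2+1=7
row: 3 vs 2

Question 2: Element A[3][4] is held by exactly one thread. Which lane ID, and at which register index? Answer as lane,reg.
r:3=>grp=3,rB=0  c:4=>tig=2,lo=0
L=3*4+2=14  i=0*2+0=0

14,0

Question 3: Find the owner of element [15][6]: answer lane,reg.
31,2

r: 15->gid=7,r8=1  c: 6->tid=3,i&1=0
L=7*4+3=31  i=1*2+0=2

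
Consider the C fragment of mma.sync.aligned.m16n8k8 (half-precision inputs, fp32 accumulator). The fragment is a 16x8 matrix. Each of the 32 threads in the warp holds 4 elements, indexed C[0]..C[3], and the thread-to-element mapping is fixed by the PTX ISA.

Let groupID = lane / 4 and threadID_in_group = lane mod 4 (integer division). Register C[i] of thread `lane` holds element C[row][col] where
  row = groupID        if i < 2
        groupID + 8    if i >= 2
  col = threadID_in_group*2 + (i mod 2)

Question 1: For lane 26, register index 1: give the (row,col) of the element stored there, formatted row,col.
6,5

lane 26: g=6 (26/4), t=2 (26%4)
i=1: r=6+0=6, c=2*2+1=5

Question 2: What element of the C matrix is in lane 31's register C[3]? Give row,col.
15,7

lane 31: gr=7 (31/4), th=3 (31%4)
i=3: r=7+8=15, c=3*2+1=7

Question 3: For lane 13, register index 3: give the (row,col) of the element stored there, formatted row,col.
13: grp=3,tig=1
[3] (3+8,1*2+1) = (11,3)

11,3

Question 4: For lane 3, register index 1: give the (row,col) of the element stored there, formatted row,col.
lane 3=>3/4=0, 3 mod 4=3
i=1  r:0+0=>0  c:2·3+1=>7

0,7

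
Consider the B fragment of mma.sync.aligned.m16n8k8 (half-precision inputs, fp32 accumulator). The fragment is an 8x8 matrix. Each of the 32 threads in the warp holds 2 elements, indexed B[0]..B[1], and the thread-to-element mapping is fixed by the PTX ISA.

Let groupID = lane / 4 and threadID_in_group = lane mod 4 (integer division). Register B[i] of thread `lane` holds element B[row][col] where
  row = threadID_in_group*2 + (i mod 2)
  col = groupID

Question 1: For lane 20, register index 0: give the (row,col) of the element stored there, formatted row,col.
0,5

lane 20=>20/4=5, 20 mod 4=0
i=0  r:2·0+0=>0  c:5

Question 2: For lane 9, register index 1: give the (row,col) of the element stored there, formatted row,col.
3,2

lane 9: gid=2 (9/4), tid=1 (9%4)
i=1: r=1*2+1=3, c=gid=2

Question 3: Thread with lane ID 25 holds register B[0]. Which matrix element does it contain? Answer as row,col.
25: g=6,t=1
[0] (1*2+0,6) = (2,6)

2,6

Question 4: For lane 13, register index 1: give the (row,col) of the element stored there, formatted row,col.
13: gid=3,tid=1
[1] (1*2+1,3) = (3,3)

3,3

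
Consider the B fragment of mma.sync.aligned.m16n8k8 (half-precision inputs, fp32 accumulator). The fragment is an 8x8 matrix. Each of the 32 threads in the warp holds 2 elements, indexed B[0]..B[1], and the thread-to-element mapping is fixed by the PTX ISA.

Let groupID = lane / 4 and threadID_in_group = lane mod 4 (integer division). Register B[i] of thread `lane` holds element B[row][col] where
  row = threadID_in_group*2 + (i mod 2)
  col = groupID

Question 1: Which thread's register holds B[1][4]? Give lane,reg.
c=4->g=4  r=1->t=0,b0=1
L=4*4+0=16  i=1=1

16,1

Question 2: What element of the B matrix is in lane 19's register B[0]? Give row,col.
6,4

L=19=>grp=19>>2=4, tig=19&3=3
[0]=>row 3·2+0=6  col grp=4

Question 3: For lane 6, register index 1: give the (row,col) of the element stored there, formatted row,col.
5,1

6: G=1,T=2
[1] (2*2+1,1) = (5,1)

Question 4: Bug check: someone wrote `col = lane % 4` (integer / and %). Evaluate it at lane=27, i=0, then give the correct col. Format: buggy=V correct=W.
buggy=3 correct=6

`lane % 4`[27,0]⇒3
27: gr=6,th=3
[0] (3*2+0,6) = (6,6)
col: 3 vs 6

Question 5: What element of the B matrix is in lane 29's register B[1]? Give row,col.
3,7

29: G=7,T=1
[1] (1*2+1,7) = (3,7)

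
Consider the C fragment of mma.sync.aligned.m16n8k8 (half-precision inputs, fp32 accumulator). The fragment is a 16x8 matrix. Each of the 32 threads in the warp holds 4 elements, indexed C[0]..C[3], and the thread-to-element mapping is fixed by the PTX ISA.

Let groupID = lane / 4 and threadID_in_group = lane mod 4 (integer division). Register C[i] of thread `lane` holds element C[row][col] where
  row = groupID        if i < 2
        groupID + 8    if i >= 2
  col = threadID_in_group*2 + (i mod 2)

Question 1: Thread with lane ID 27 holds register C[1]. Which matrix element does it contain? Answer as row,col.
6,7

27: gr=6,th=3
[1] (6+0,3*2+1) = (6,7)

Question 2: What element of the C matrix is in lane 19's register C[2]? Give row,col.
12,6

lane 19: g=4 (19/4), t=3 (19%4)
i=2: r=4+8=12, c=3*2+0=6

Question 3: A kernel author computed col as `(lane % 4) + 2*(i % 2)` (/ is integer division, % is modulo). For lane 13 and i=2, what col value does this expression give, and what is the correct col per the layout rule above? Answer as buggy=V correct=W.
`(lane % 4) + 2*(i % 2)`[13,2]⇒1
lane 13: gr=3 (13/4), th=1 (13%4)
i=2: r=3+8=11, c=1*2+0=2
col: 1 vs 2

buggy=1 correct=2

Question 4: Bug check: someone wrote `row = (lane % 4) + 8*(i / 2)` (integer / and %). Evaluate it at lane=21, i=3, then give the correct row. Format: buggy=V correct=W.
buggy=9 correct=13

`(lane % 4) + 8*(i / 2)`[21,3]->9
lane 21: g=5 (21/4), t=1 (21%4)
i=3: r=5+8=13, c=1*2+1=3
row: 9 vs 13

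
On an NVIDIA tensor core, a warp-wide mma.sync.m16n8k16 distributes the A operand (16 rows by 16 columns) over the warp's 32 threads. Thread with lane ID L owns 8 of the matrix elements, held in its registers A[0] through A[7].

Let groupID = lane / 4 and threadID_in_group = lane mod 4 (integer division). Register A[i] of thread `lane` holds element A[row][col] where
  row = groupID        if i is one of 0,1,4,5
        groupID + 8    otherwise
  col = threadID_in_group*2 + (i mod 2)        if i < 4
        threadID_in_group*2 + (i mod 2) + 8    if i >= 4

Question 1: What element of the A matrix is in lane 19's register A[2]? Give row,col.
12,6

L=19=>grp=19>>2=4, tig=19&3=3
[2]=>row 4+8=12  col 3·2+0+0=6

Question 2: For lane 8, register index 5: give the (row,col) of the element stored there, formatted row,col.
8: g=2,t=0
[5] (2+0,0*2+1+8) = (2,9)

2,9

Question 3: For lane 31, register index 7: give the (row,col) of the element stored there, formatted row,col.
31: gr=7,th=3
[7] (7+8,3*2+1+8) = (15,15)

15,15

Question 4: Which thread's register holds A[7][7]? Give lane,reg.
r:7=>grp=7,rB=0  c:7=>cB=0,tig=3,lo=1
L=7*4+3=31  i=0*4+0*2+1=1

31,1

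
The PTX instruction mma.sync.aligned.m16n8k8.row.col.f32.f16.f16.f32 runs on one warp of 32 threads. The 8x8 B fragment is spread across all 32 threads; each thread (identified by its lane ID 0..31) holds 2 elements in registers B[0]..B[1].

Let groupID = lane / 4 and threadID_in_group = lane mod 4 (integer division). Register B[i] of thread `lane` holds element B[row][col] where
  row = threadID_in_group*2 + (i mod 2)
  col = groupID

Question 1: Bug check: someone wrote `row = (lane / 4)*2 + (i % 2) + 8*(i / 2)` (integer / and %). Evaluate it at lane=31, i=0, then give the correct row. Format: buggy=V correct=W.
buggy=14 correct=6

`(lane / 4)*2 + (i % 2) + 8*(i / 2)`[31,0]=>14
31: grp=7,tig=3
[0] (3*2+0,7) = (6,7)
row: 14 vs 6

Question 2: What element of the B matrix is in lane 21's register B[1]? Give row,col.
lane 21: g=5 (21/4), t=1 (21%4)
i=1: r=1*2+1=3, c=g=5

3,5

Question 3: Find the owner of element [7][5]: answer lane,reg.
c=5→G=5  r=7→T=3,p=1
L=5*4+3=23  i=1=1

23,1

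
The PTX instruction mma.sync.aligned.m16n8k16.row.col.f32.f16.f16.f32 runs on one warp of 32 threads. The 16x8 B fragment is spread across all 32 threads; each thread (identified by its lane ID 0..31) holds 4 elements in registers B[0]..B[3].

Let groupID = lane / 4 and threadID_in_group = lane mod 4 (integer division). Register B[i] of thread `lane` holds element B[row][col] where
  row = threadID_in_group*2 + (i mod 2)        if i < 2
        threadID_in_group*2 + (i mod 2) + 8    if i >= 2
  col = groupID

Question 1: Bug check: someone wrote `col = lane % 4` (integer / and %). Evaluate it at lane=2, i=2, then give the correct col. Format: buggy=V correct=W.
`lane % 4`[2,2]->2
lane 2->2/4=0, 2 mod 4=2
i=2  r:2·2+0+8->12  c:0
col: 2 vs 0

buggy=2 correct=0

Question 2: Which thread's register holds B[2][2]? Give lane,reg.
c=2→G=2  r=2→rhi=0,T=1,p=0
L=2*4+1=9  i=0*2+0=0

9,0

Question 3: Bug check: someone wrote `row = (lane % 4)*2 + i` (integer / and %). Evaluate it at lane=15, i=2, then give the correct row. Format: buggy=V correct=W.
buggy=8 correct=14

`(lane % 4)*2 + i`[15,2]→8
L=15→G=15>>2=3, T=15&3=3
[2]→row 3·2+0+8=14  col G=3
row: 8 vs 14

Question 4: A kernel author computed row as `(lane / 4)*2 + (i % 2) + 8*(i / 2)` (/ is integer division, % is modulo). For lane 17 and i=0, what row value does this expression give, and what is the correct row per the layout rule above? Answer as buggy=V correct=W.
buggy=8 correct=2

`(lane / 4)*2 + (i % 2) + 8*(i / 2)`[17,0]->8
17: gid=4,tid=1
[0] (1*2+0+0,4) = (2,4)
row: 8 vs 2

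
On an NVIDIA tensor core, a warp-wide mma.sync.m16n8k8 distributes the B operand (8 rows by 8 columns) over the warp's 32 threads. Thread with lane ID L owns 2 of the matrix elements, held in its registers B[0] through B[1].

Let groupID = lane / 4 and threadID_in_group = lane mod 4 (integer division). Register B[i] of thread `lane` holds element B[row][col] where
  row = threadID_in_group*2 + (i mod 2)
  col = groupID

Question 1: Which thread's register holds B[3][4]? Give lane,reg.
c=4->g=4  r=3->t=1,b0=1
L=4*4+1=17  i=1=1

17,1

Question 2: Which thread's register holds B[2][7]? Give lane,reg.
29,0

c: 7->gid=7  r: 2->tid=1,i&1=0
L=7*4+1=29  i=0=0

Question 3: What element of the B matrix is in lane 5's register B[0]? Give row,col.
L=5⇒gr=5>>2=1, th=5&3=1
[0]⇒row 1·2+0=2  col gr=1

2,1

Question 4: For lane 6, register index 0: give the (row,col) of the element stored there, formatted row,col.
4,1

6: g=1,t=2
[0] (2*2+0,1) = (4,1)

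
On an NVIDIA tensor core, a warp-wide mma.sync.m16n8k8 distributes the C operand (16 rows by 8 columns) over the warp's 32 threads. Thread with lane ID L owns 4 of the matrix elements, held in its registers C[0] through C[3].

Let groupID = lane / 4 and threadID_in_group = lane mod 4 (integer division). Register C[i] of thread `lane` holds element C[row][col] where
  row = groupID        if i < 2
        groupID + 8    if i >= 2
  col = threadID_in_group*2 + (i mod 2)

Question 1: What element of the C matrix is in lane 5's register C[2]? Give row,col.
9,2

L=5->gid=5>>2=1, tid=5&3=1
[2]->row 1+8=9  col 1·2+0=2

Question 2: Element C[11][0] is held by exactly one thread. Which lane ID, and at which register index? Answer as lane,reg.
r=11->g=3,rb=1  c=0->t=0,b0=0
L=3*4+0=12  i=1*2+0=2

12,2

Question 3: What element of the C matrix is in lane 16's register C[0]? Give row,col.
lane 16->16/4=4, 16 mod 4=0
i=0  r:4+0->4  c:2·0+0->0

4,0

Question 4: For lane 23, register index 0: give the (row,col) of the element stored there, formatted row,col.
23: grp=5,tig=3
[0] (5+0,3*2+0) = (5,6)

5,6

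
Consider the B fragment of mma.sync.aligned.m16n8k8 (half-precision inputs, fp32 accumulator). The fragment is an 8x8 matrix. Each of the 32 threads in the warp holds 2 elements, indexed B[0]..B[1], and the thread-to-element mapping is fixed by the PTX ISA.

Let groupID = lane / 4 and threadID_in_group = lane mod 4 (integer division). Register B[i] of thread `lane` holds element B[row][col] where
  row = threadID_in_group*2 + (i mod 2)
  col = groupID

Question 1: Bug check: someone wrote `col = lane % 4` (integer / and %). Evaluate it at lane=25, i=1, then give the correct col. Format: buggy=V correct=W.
`lane % 4`[25,1]->1
lane 25->25/4=6, 25 mod 4=1
i=1  r:2·1+1->3  c:6
col: 1 vs 6

buggy=1 correct=6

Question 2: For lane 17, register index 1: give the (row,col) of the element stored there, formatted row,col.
3,4

lane 17: gid=4 (17/4), tid=1 (17%4)
i=1: r=1*2+1=3, c=gid=4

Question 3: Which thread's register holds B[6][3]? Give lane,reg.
15,0

c: 3->gid=3  r: 6->tid=3,i&1=0
L=3*4+3=15  i=0=0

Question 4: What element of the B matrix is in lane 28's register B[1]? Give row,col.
lane 28->28/4=7, 28 mod 4=0
i=1  r:2·0+1->1  c:7

1,7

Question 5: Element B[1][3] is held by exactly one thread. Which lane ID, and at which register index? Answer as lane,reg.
c=3→G=3  r=1→T=0,p=1
L=3*4+0=12  i=1=1

12,1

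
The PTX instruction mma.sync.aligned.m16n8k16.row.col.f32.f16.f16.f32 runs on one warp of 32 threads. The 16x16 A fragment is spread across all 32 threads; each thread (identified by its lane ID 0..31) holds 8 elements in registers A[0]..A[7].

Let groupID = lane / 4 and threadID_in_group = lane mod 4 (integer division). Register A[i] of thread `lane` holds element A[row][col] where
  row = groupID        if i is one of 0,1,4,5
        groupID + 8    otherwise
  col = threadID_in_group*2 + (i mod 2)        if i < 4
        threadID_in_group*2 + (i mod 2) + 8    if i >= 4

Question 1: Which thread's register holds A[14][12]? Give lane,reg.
r:14=>grp=6,rB=1  c:12=>cB=1,tig=2,lo=0
L=6*4+2=26  i=1*4+1*2+0=6

26,6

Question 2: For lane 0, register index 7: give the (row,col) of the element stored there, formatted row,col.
8,9

0: gr=0,th=0
[7] (0+8,0*2+1+8) = (8,9)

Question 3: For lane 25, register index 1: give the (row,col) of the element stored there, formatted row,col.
6,3

L=25->g=25>>2=6, t=25&3=1
[1]->row 6+0=6  col 1·2+1+0=3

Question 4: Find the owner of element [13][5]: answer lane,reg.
r=13→G=5,rhi=1  c=5→chi=0,T=2,p=1
L=5*4+2=22  i=0*4+1*2+1=3

22,3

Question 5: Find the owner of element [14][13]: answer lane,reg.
r=14->g=6,rb=1  c=13->cb=1,t=2,b0=1
L=6*4+2=26  i=1*4+1*2+1=7

26,7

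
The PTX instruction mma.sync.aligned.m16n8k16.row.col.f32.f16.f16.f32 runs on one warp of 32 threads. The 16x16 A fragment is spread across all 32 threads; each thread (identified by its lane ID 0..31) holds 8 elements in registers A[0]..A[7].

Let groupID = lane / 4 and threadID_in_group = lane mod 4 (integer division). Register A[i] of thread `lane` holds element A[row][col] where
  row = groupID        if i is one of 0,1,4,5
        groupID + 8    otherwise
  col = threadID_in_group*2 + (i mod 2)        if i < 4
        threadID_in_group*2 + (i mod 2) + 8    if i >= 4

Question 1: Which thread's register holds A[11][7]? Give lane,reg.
r=11⇒gr=3,Rb=1  c=7⇒Cb=0,th=3,odd=1
L=3*4+3=15  i=0*4+1*2+1=3

15,3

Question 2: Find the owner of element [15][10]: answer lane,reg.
29,6

r=15⇒gr=7,Rb=1  c=10⇒Cb=1,th=1,odd=0
L=7*4+1=29  i=1*4+1*2+0=6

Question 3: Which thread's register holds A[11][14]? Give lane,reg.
15,6

r: 11->gid=3,r8=1  c: 14->c8=1,tid=3,i&1=0
L=3*4+3=15  i=1*4+1*2+0=6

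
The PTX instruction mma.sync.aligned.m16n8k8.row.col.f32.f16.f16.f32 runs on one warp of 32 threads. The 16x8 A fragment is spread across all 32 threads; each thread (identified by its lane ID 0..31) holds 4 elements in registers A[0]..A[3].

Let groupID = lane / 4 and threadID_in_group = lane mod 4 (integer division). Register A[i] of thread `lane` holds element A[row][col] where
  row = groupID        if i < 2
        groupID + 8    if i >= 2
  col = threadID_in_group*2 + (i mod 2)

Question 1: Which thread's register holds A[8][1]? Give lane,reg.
r=8⇒gr=0,Rb=1  c=1⇒th=0,odd=1
L=0*4+0=0  i=1*2+1=3

0,3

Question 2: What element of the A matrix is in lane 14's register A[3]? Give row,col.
14: grp=3,tig=2
[3] (3+8,2*2+1) = (11,5)

11,5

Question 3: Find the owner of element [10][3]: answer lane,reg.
r=10->g=2,rb=1  c=3->t=1,b0=1
L=2*4+1=9  i=1*2+1=3

9,3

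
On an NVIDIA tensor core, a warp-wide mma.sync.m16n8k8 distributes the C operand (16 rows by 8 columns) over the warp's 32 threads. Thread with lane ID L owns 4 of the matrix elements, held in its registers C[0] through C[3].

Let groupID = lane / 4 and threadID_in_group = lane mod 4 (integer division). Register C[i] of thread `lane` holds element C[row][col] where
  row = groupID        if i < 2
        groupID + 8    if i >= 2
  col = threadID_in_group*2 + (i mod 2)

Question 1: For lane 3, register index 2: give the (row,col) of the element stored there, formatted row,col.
8,6

lane 3→3/4=0, 3 mod 4=3
i=2  r:0+8→8  c:2·3+0→6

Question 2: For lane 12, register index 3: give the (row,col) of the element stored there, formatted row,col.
11,1

lane 12->12/4=3, 12 mod 4=0
i=3  r:3+8->11  c:2·0+1->1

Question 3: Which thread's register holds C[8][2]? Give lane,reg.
r=8->g=0,rb=1  c=2->t=1,b0=0
L=0*4+1=1  i=1*2+0=2

1,2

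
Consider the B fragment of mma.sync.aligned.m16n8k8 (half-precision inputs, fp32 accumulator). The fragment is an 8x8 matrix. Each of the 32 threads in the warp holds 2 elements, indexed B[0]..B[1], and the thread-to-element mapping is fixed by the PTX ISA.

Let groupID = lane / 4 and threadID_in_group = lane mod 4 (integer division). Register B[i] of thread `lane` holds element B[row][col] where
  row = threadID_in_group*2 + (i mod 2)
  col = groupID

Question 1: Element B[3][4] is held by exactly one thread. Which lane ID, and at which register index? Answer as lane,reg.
c:4=>grp=4  r:3=>tig=1,lo=1
L=4*4+1=17  i=1=1

17,1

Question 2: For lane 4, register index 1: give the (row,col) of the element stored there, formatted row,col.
L=4⇒gr=4>>2=1, th=4&3=0
[1]⇒row 0·2+1=1  col gr=1

1,1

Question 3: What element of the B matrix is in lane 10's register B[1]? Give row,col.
lane 10->10/4=2, 10 mod 4=2
i=1  r:2·2+1->5  c:2

5,2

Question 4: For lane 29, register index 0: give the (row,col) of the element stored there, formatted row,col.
2,7

lane 29->29/4=7, 29 mod 4=1
i=0  r:2·1+0->2  c:7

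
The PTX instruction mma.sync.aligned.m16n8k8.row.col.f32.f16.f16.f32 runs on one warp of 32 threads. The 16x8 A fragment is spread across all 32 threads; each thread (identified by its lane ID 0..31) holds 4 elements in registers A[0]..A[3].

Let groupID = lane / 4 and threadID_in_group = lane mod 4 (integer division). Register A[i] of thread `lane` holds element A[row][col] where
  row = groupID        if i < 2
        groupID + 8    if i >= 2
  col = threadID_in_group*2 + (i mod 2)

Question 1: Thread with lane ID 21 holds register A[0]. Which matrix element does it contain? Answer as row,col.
lane 21→21/4=5, 21 mod 4=1
i=0  r:5+0→5  c:2·1+0→2

5,2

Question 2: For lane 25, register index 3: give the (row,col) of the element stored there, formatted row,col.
14,3

L=25->g=25>>2=6, t=25&3=1
[3]->row 6+8=14  col 1·2+1=3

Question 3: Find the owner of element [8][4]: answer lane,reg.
2,2

r:8=>grp=0,rB=1  c:4=>tig=2,lo=0
L=0*4+2=2  i=1*2+0=2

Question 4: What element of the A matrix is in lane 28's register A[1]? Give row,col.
lane 28=>28/4=7, 28 mod 4=0
i=1  r:7+0=>7  c:2·0+1=>1

7,1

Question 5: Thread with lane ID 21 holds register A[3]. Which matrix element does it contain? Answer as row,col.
L=21⇒gr=21>>2=5, th=21&3=1
[3]⇒row 5+8=13  col 1·2+1=3

13,3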